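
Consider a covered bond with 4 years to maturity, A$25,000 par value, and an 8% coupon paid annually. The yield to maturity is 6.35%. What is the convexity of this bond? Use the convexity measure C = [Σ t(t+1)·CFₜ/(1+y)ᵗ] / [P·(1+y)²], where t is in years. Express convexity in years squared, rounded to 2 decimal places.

With y = 0.0635:
  t   CF        PV=CF/(1+0.0635)^t    t·PV        t(t+1)·PV
  1     2,000.00     1,880.5830     1,880.5830       3,761.1660
  2     2,000.00     1,768.2962     3,536.5923      10,609.7770
  3     2,000.00     1,662.7138     4,988.1415      19,952.5661
  4    27,000.00    21,106.3817    84,425.5267     422,127.6333
  Σ                 26,417.9747    94,830.8435     456,451.1425
P = 26,417.9747.
Convexity = Σ t(t+1)·PV / [P·(1+y)²] = 456,451.1425 / (26,417.9747 × 1.131032) = 15.27636.

15.28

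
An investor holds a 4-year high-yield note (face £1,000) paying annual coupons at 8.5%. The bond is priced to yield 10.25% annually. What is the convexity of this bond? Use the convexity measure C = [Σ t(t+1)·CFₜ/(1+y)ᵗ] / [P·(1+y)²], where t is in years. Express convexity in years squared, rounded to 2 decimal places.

13.95

With y = 0.1025:
  t   CF        PV=CF/(1+0.1025)^t    t·PV        t(t+1)·PV
  1        85.00        77.0975        77.0975         154.1950
  2        85.00        69.9297       139.8594         419.5783
  3        85.00        63.4283       190.2849         761.1397
  4     1,085.00       734.3707     2,937.4828      14,687.4142
  Σ                    944.8262     3,344.7247      16,022.3271
P = 944.8262.
Convexity = Σ t(t+1)·PV / [P·(1+y)²] = 16,022.3271 / (944.8262 × 1.215506) = 13.95136.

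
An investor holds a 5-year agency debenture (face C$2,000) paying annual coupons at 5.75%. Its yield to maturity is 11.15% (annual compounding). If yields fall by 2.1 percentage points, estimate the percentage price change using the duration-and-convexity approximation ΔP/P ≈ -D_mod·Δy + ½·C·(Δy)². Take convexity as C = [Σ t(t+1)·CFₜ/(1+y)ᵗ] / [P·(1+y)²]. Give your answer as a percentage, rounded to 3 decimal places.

+8.796%

With y = 0.1115:
  t   CF        PV=CF/(1+0.1115)^t    t·PV        t(t+1)·PV
  1       115.00       103.4638       103.4638         206.9276
  2       115.00        93.0848       186.1697         558.5090
  3       115.00        83.7470       251.2411       1,004.9644
  4       115.00        75.3460       301.3838       1,506.9192
  5     2,115.00     1,246.7031     6,233.5155      37,401.0928
  Σ                  1,602.3447     7,075.7739      40,678.4129
P = 1,602.3447; D_Mac = 4.41589 yrs; D_mod = 3.97291 yrs; C = 20.54893.
Duration effect: -3.97291 × (-0.021) = +0.083431
Convexity effect: 0.5 × 20.54893 × (-0.021)² = +0.0045310
ΔP/P ≈ +0.083431 + 0.0045310 = +0.087962 = +8.7962%.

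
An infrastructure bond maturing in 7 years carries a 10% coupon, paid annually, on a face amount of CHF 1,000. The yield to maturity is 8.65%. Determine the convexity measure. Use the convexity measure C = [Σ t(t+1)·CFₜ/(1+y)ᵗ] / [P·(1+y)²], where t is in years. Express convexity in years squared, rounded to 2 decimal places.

With y = 0.0865:
  t   CF        PV=CF/(1+0.0865)^t    t·PV        t(t+1)·PV
  1       100.00        92.0387        92.0387         184.0773
  2       100.00        84.7111       169.4223         508.2669
  3       100.00        77.9670       233.9010         935.6040
  4       100.00        71.7598       287.0391       1,435.1955
  5       100.00        66.0467       330.2337       1,981.4020
  6       100.00        60.7885       364.7312       2,553.1181
  7     1,100.00       615.4384     4,308.0686      34,464.5488
  Σ                  1,068.7502     5,785.4345      42,062.2126
P = 1,068.7502.
Convexity = Σ t(t+1)·PV / [P·(1+y)²] = 42,062.2126 / (1,068.7502 × 1.180482) = 33.33930.

33.34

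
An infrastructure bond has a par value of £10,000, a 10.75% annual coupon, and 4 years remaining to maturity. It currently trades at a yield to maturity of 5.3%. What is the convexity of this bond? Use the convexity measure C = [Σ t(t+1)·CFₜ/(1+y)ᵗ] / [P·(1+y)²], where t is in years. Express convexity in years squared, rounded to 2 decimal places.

With y = 0.053:
  t   CF        PV=CF/(1+0.053)^t    t·PV        t(t+1)·PV
  1     1,075.00     1,020.8927     1,020.8927       2,041.7854
  2     1,075.00       969.5087     1,939.0175       5,817.0524
  3     1,075.00       920.7110     2,762.1331      11,048.5325
  4    11,075.00     9,008.0388    36,032.1554     180,160.7768
  Σ                 11,919.1513    41,754.1986     199,068.1470
P = 11,919.1513.
Convexity = Σ t(t+1)·PV / [P·(1+y)²] = 199,068.1470 / (11,919.1513 × 1.108809) = 15.06259.

15.06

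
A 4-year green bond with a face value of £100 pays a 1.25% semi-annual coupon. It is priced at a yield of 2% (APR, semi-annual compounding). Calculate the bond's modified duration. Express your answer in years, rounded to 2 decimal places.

Periodic yield y = 0.01. First find Macaulay duration:
  t   CF        PV=CF/(1+0.01)^t    t·PV
  1        0.625         0.6188         0.6188
  2        0.625         0.6127         1.2254
  3        0.625         0.6066         1.8199
  4        0.625         0.6006         2.4025
  5        0.625         0.5947         2.9733
  6        0.625         0.5888         3.5327
  7        0.625         0.5829         4.0806
  8      100.625        92.9255       743.4040
  Σ                     97.1306       760.0571
P = 97.1306; Macaulay duration = 760.0571 / 97.1306 = 7.82510 half-year periods = 3.91255 years.
Modified duration = D_Mac / (1 + y) = 3.91255 / 1.01 = 3.87381 years.

3.87 years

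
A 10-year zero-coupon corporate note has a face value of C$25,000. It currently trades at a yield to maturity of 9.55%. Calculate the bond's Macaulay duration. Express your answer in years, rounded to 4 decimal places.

A zero-coupon bond has a single cash flow at maturity, so its Macaulay duration equals its maturity: 10 years.

10.0000 years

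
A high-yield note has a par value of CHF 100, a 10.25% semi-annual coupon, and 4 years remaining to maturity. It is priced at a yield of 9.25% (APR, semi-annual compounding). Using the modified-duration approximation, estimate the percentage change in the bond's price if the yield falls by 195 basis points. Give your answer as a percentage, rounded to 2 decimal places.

+6.32%

Periodic yield y = 0.04625. Modified duration first:
  t   CF        PV=CF/(1+0.04625)^t    t·PV
  1        5.125         4.8984         4.8984
  2        5.125         4.6819         9.3638
  3        5.125         4.4749        13.4248
  4        5.125         4.2771        17.1085
  5        5.125         4.0881        20.4403
  6        5.125         3.9073        23.4440
  7        5.125         3.7346        26.1423
  8      105.125        73.2187       585.7499
  Σ                    103.2812       700.5721
P = 103.2812; D_Mac = 6.78315 half-year periods = 3.39158 yrs; D_mod = 3.39158/(1+0.04625) = 3.24165 yrs.
ΔP/P ≈ -D_mod · Δy = -3.24165 × (-0.0195) = +0.063212 = +6.3212%.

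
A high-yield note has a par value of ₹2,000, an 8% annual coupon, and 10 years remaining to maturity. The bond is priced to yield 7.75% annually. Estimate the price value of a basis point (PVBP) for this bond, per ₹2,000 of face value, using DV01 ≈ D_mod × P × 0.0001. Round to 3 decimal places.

₹1.373

Periodic yield y = 0.0775.
  t   CF        PV=CF/(1+0.0775)^t    t·PV
  1       160.00       148.4919       148.4919
  2       160.00       137.8115       275.6230
  3       160.00       127.8993       383.6979
  4       160.00       118.7000       474.8002
  5       160.00       110.1625       550.8123
  6       160.00       102.2389       613.4336
  7       160.00        94.8853       664.1972
  8       160.00        88.0606       704.4850
  9       160.00        81.7268       735.5412
  10    2,160.00     1,023.9552    10,239.5522
  Σ                  2,033.9320    14,790.6343
P = 2,033.9320; D_Mac = 7.27194 yrs; D_mod = 6.74890 yrs.
DV01 ≈ 6.74890 × 2,033.9320 × 0.0001 = 1.372681.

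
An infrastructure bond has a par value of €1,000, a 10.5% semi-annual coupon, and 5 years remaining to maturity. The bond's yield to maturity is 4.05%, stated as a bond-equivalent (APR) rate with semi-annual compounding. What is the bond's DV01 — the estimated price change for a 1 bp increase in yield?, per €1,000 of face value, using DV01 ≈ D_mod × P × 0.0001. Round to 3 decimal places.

Periodic yield y = 0.02025.
  t   CF        PV=CF/(1+0.02025)^t    t·PV
  1        52.50        51.4580        51.4580
  2        52.50        50.4366       100.8733
  3        52.50        49.4356       148.3067
  4        52.50        48.4544       193.8175
  5        52.50        47.4926       237.4632
  6        52.50        46.5500       279.3000
  7        52.50        45.6261       319.3825
  8        52.50        44.7205       357.7639
  9        52.50        43.8329       394.4958
  10    1,052.50       861.3032     8,613.0322
  Σ                  1,289.3098    10,695.8929
P = 1,289.3098; D_Mac = 8.29583 half-year periods = 4.14791 yrs; D_mod = 4.06559 yrs.
DV01 ≈ 4.06559 × 1,289.3098 × 0.0001 = 0.524180.

€0.524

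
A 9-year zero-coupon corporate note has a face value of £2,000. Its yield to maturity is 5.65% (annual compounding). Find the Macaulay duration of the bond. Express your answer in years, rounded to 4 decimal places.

A zero-coupon bond has a single cash flow at maturity, so its Macaulay duration equals its maturity: 9 years.

9.0000 years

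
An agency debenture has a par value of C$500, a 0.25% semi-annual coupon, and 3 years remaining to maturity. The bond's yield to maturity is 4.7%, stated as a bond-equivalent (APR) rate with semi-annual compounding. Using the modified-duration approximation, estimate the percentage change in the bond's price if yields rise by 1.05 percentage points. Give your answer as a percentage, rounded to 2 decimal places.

Periodic yield y = 0.0235. Modified duration first:
  t   CF        PV=CF/(1+0.0235)^t    t·PV
  1        0.625         0.6106         0.6106
  2        0.625         0.5966         1.1933
  3        0.625         0.5829         1.7488
  4        0.625         0.5695         2.2782
  5        0.625         0.5565         2.7823
  6      500.625       435.4973     2,612.9837
  Σ                    438.4135     2,621.5969
P = 438.4135; D_Mac = 5.97974 half-year periods = 2.98987 yrs; D_mod = 2.98987/(1+0.0235) = 2.92122 yrs.
ΔP/P ≈ -D_mod · Δy = -2.92122 × (+0.0105) = -0.030673 = -3.0673%.

-3.07%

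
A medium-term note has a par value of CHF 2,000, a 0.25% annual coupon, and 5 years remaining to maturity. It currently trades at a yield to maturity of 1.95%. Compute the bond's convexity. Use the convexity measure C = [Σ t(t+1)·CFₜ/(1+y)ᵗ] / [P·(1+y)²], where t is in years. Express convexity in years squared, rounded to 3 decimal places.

With y = 0.0195:
  t   CF        PV=CF/(1+0.0195)^t    t·PV        t(t+1)·PV
  1         5.00         4.9044         4.9044           9.8087
  2         5.00         4.8106         9.6211          28.8634
  3         5.00         4.7185        14.1556          56.6226
  4         5.00         4.6283        18.5132          92.5659
  5     2,005.00     1,820.4478     9,102.2389      54,613.4335
  Σ                  1,839.5096     9,149.4332      54,801.2941
P = 1,839.5096.
Convexity = Σ t(t+1)·PV / [P·(1+y)²] = 54,801.2941 / (1,839.5096 × 1.039380) = 28.66252.

28.663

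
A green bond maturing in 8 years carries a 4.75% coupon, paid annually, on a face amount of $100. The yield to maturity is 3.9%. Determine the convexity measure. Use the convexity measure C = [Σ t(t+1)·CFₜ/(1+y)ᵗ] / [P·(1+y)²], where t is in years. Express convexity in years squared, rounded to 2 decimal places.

54.32

With y = 0.039:
  t   CF        PV=CF/(1+0.039)^t    t·PV        t(t+1)·PV
  1         4.75         4.5717         4.5717           9.1434
  2         4.75         4.4001         8.8002          26.4006
  3         4.75         4.2349        12.7048          50.8192
  4         4.75         4.0760        16.3039          81.5195
  5         4.75         3.9230        19.6149         117.6893
  6         4.75         3.7757        22.6543         158.5804
  7         4.75         3.6340        25.4380         203.5039
  8       104.75        77.1311       617.0490       5,553.4408
  Σ                    105.7465       727.1368       6,201.0973
P = 105.7465.
Convexity = Σ t(t+1)·PV / [P·(1+y)²] = 6,201.0973 / (105.7465 × 1.079521) = 54.32144.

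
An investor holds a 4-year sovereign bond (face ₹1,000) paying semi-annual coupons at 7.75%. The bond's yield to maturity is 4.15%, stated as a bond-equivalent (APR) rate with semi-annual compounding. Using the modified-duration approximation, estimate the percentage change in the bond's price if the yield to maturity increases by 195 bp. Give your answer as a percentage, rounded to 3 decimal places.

-6.780%

Periodic yield y = 0.02075. Modified duration first:
  t   CF        PV=CF/(1+0.02075)^t    t·PV
  1        38.75        37.9623        37.9623
  2        38.75        37.1906        74.3812
  3        38.75        36.4346       109.3037
  4        38.75        35.6939       142.7756
  5        38.75        34.9683       174.8416
  6        38.75        34.2575       205.5449
  7        38.75        33.5611       234.9276
  8     1,038.75       881.3653     7,050.9221
  Σ                  1,131.4335     8,030.6589
P = 1,131.4335; D_Mac = 7.09777 half-year periods = 3.54889 yrs; D_mod = 3.54889/(1+0.02075) = 3.47674 yrs.
ΔP/P ≈ -D_mod · Δy = -3.47674 × (+0.0195) = -0.067797 = -6.7797%.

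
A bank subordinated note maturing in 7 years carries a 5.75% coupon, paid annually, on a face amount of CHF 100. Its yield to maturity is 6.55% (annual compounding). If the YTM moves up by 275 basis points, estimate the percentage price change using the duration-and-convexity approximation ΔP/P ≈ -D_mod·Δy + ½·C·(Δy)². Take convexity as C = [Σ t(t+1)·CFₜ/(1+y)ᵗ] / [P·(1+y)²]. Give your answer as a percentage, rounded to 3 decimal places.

With y = 0.0655:
  t   CF        PV=CF/(1+0.0655)^t    t·PV        t(t+1)·PV
  1         5.75         5.3965         5.3965          10.7931
  2         5.75         5.0648        10.1296          30.3887
  3         5.75         4.7534        14.2603          57.0412
  4         5.75         4.4612        17.8449          89.2245
  5         5.75         4.1870        20.9349         125.6093
  6         5.75         3.9296        23.5775         165.0427
  7       105.75        67.8276       474.7929       3,798.3434
  Σ                     95.6201       566.9366       4,276.4429
P = 95.6201; D_Mac = 5.92905 yrs; D_mod = 5.56457 yrs; C = 39.39368.
Duration effect: -5.56457 × (+0.0275) = -0.153026
Convexity effect: 0.5 × 39.39368 × (0.0275)² = +0.0148957
ΔP/P ≈ -0.153026 + 0.0148957 = -0.138130 = -13.8130%.

-13.813%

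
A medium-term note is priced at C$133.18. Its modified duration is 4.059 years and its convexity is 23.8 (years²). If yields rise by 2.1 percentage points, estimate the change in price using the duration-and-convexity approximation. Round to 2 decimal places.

-C$10.65

Duration effect: -D_mod·Δy = -4.059 × (+0.021) = -0.085239
Convexity effect: ½·C·(Δy)² = 0.5 × 23.8 × (0.021)² = +0.0052479
ΔP/P ≈ -0.085239 + 0.0052479 = -0.0799911
ΔP ≈ 133.18 × (-0.0799911) = -10.653214698.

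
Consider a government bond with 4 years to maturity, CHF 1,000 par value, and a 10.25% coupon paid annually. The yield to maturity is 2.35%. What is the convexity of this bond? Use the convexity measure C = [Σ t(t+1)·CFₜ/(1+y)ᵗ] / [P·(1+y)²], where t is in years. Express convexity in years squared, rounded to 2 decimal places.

With y = 0.0235:
  t   CF        PV=CF/(1+0.0235)^t    t·PV        t(t+1)·PV
  1       102.50       100.1466       100.1466         200.2931
  2       102.50        97.8471       195.6943         587.0829
  3       102.50        95.6005       286.8016       1,147.2064
  4     1,102.50     1,004.6787     4,018.7149      20,093.5747
  Σ                  1,298.2730     4,601.3574      22,028.1571
P = 1,298.2730.
Convexity = Σ t(t+1)·PV / [P·(1+y)²] = 22,028.1571 / (1,298.2730 × 1.047552) = 16.19707.

16.20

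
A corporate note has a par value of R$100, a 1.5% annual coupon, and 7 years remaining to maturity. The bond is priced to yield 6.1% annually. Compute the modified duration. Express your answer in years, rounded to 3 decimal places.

Periodic yield y = 0.061. First find Macaulay duration:
  t   CF        PV=CF/(1+0.061)^t    t·PV
  1         1.50         1.4138         1.4138
  2         1.50         1.3325         2.6650
  3         1.50         1.2559         3.7676
  4         1.50         1.1837         4.7347
  5         1.50         1.1156         5.5781
  6         1.50         1.0515         6.3089
  7       101.50        67.0592       469.4144
  Σ                     74.4121       493.8823
P = 74.4121; Macaulay duration = 493.8823 / 74.4121 = 6.63713 years.
Modified duration = D_Mac / (1 + y) = 6.63713 / 1.061 = 6.25554 years.

6.256 years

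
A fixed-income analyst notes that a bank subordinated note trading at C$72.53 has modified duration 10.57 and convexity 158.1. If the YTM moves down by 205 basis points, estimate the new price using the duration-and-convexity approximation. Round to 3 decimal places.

Duration effect: -D_mod·Δy = -10.57 × (-0.0205) = +0.216685
Convexity effect: ½·C·(Δy)² = 0.5 × 158.1 × (-0.0205)² = +0.0332207625
ΔP/P ≈ +0.216685 + 0.0332207625 = +0.2499057625
New price ≈ 72.53 × (1 + 0.2499057625) = 90.655664954125.

C$90.656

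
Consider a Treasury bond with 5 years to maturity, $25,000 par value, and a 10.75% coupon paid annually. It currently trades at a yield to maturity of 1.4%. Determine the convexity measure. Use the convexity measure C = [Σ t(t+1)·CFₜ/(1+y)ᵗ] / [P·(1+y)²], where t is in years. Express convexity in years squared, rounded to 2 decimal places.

With y = 0.014:
  t   CF        PV=CF/(1+0.014)^t    t·PV        t(t+1)·PV
  1     2,687.50     2,650.3945     2,650.3945       5,300.7890
  2     2,687.50     2,613.8013     5,227.6025      15,682.8076
  3     2,687.50     2,577.7133     7,733.1398      30,932.5593
  4     2,687.50     2,542.1235    10,168.4942      50,842.4709
  5    27,687.50    25,828.1898   129,140.9488     774,845.6929
  Σ                 36,212.2223   154,920.5798     877,604.3196
P = 36,212.2223.
Convexity = Σ t(t+1)·PV / [P·(1+y)²] = 877,604.3196 / (36,212.2223 × 1.028196) = 23.57044.

23.57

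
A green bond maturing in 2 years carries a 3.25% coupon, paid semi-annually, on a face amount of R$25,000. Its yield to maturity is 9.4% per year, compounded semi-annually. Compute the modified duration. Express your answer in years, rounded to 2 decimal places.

1.86 years

Periodic yield y = 0.047. First find Macaulay duration:
  t   CF        PV=CF/(1+0.047)^t    t·PV
  1       406.25       388.0134       388.0134
  2       406.25       370.5954       741.1908
  3       406.25       353.9593     1,061.8779
  4    25,406.25    21,142.3784    84,569.5134
  Σ                 22,254.9464    86,760.5955
P = 22,254.9464; Macaulay duration = 86,760.5955 / 22,254.9464 = 3.89849 half-year periods = 1.94924 years.
Modified duration = D_Mac / (1 + y) = 1.94924 / 1.047 = 1.86174 years.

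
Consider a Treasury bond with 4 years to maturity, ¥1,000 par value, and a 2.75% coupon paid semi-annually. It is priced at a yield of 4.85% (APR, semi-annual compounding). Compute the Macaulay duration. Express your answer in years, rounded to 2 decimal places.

Periodic yield y = 0.02425. Discount each cash flow and weight by its period:
  t   CF        PV=CF/(1+0.02425)^t    t·PV
  1        13.75        13.4245        13.4245
  2        13.75        13.1066        26.2132
  3        13.75        12.7963        38.3889
  4        13.75        12.4933        49.9734
  5        13.75        12.1976        60.9878
  6        13.75        11.9088        71.4526
  7        13.75        11.6268        81.3877
  8     1,013.75       836.9183     6,695.3467
  Σ                    924.4722     7,037.1749
Price P = Σ PV = 924.4722.
Macaulay duration = Σ(t·PV) / P = 7,037.1749 / 924.4722 = 7.61210 half-year periods.
In years: 7.61210 / 2 = 3.80605 years.

3.81 years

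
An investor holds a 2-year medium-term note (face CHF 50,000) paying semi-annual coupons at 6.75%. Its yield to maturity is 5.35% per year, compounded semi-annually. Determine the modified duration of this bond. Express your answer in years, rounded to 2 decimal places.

Periodic yield y = 0.02675. First find Macaulay duration:
  t   CF        PV=CF/(1+0.02675)^t    t·PV
  1     1,687.50     1,643.5354     1,643.5354
  2     1,687.50     1,600.7163     3,201.4325
  3     1,687.50     1,559.0127     4,677.0380
  4    51,687.50    46,507.8947   186,031.5789
  Σ                 51,311.1591   195,553.5849
P = 51,311.1591; Macaulay duration = 195,553.5849 / 51,311.1591 = 3.81113 half-year periods = 1.90557 years.
Modified duration = D_Mac / (1 + y) = 1.90557 / 1.02675 = 1.85592 years.

1.86 years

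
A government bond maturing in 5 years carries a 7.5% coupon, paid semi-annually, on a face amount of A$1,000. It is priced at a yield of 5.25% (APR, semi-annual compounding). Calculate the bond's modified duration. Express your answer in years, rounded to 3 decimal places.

Periodic yield y = 0.02625. First find Macaulay duration:
  t   CF        PV=CF/(1+0.02625)^t    t·PV
  1        37.50        36.5408        36.5408
  2        37.50        35.6061        71.2123
  3        37.50        34.6954       104.0862
  4        37.50        33.8079       135.2317
  5        37.50        32.9432       164.7159
  6        37.50        32.1005       192.6032
  7        37.50        31.2794       218.9561
  8        37.50        30.4794       243.8349
  9        37.50        29.6997       267.2977
  10    1,037.50       800.6753     8,006.7525
  Σ                  1,097.8278     9,441.2313
P = 1,097.8278; Macaulay duration = 9,441.2313 / 1,097.8278 = 8.59992 half-year periods = 4.29996 years.
Modified duration = D_Mac / (1 + y) = 4.29996 / 1.02625 = 4.18997 years.

4.190 years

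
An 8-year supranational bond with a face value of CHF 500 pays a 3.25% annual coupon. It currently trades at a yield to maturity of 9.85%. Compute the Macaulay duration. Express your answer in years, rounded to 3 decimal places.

6.924 years

Periodic yield y = 0.0985. Discount each cash flow and weight by its year:
  t   CF        PV=CF/(1+0.0985)^t    t·PV
  1        16.25        14.7929        14.7929
  2        16.25        13.4665        26.9329
  3        16.25        12.2589        36.7768
  4        16.25        11.1597        44.6389
  5        16.25        10.1590        50.7952
  6        16.25         9.2481        55.4887
  7        16.25         8.4189        58.9320
  8       516.25       243.4779     1,947.8233
  Σ                    322.9819     2,236.1807
Price P = Σ PV = 322.9819.
Macaulay duration = Σ(t·PV) / P = 2,236.1807 / 322.9819 = 6.92355 years.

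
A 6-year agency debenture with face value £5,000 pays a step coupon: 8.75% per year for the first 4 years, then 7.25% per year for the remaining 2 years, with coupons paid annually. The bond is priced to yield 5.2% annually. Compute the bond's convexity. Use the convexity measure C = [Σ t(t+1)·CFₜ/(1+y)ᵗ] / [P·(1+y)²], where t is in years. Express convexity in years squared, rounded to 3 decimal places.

With y = 0.052:
  t   CF        PV=CF/(1+0.052)^t    t·PV        t(t+1)·PV
  1       437.50       415.8745       415.8745         831.7490
  2       437.50       395.3180       790.6360       2,371.9079
  3       437.50       375.7776     1,127.3327       4,509.3307
  4       437.50       357.2030     1,428.8120       7,144.0600
  5       362.50       281.3386     1,406.6930       8,440.1578
  6     5,362.50     3,956.1511    23,736.9064     166,158.3446
  Σ                  5,781.6627    28,906.2545     189,455.5500
P = 5,781.6627.
Convexity = Σ t(t+1)·PV / [P·(1+y)²] = 189,455.5500 / (5,781.6627 × 1.106704) = 29.60896.

29.609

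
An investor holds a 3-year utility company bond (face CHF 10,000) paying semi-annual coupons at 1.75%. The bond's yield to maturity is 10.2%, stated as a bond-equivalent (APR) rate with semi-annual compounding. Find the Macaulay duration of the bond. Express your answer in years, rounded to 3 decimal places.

2.926 years

Periodic yield y = 0.051. Discount each cash flow and weight by its period:
  t   CF        PV=CF/(1+0.051)^t    t·PV
  1        87.50        83.2540        83.2540
  2        87.50        79.2141       158.4282
  3        87.50        75.3702       226.1107
  4        87.50        71.7129       286.8515
  5        87.50        68.2330       341.1650
  6    10,087.50     7,484.5768    44,907.4611
  Σ                  7,862.3611    46,003.2706
Price P = Σ PV = 7,862.3611.
Macaulay duration = Σ(t·PV) / P = 46,003.2706 / 7,862.3611 = 5.85108 half-year periods.
In years: 5.85108 / 2 = 2.92554 years.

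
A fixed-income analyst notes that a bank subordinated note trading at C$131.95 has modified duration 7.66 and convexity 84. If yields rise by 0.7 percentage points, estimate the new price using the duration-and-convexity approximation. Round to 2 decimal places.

C$125.15

Duration effect: -D_mod·Δy = -7.66 × (+0.007) = -0.053620
Convexity effect: ½·C·(Δy)² = 0.5 × 84 × (0.007)² = +0.0020580
ΔP/P ≈ -0.053620 + 0.0020580 = -0.051562
New price ≈ 131.95 × (1 - 0.051562) = 125.1463941.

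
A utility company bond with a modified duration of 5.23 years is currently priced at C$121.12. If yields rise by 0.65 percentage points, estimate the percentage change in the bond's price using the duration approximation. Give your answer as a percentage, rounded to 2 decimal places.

Duration approximation: ΔP/P ≈ -D_mod · Δy = -5.23 × (+0.0065) = -0.033995.
As a percentage: -3.3995%.

-3.40%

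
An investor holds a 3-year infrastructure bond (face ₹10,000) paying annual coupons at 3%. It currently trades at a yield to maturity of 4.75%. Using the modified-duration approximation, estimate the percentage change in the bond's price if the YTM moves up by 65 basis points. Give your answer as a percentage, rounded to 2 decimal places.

Periodic yield y = 0.0475. Modified duration first:
  t   CF        PV=CF/(1+0.0475)^t    t·PV
  1       300.00       286.3962       286.3962
  2       300.00       273.4092       546.8185
  3    10,300.00     8,961.3849    26,884.1546
  Σ                  9,521.1903    27,717.3693
P = 9,521.1903; D_Mac = 2.91112 yrs; D_mod = 2.91112/(1+0.0475) = 2.77912 yrs.
ΔP/P ≈ -D_mod · Δy = -2.77912 × (+0.0065) = -0.018064 = -1.8064%.

-1.81%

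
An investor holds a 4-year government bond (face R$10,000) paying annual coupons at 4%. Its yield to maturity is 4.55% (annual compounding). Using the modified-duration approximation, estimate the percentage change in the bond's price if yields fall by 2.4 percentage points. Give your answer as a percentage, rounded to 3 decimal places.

+8.660%

Periodic yield y = 0.0455. Modified duration first:
  t   CF        PV=CF/(1+0.0455)^t    t·PV
  1       400.00       382.5921       382.5921
  2       400.00       365.9417       731.8834
  3       400.00       350.0160     1,050.0480
  4    10,400.00     8,704.3669    34,817.4678
  Σ                  9,802.9167    36,981.9912
P = 9,802.9167; D_Mac = 3.77255 yrs; D_mod = 3.77255/(1+0.0455) = 3.60837 yrs.
ΔP/P ≈ -D_mod · Δy = -3.60837 × (-0.024) = +0.086601 = +8.6601%.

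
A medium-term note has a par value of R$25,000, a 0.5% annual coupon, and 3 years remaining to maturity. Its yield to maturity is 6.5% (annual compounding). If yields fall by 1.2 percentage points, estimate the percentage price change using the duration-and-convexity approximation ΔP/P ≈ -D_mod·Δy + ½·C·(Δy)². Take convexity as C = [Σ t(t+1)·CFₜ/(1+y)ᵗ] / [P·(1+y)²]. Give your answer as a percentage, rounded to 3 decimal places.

+3.437%

With y = 0.065:
  t   CF        PV=CF/(1+0.065)^t    t·PV        t(t+1)·PV
  1       125.00       117.3709       117.3709         234.7418
  2       125.00       110.2074       220.4148         661.2445
  3    25,125.00    20,799.7084    62,399.1253     249,596.5012
  Σ                 21,027.2867    62,736.9110     250,492.4874
P = 21,027.2867; D_Mac = 2.98360 yrs; D_mod = 2.80150 yrs; C = 10.50297.
Duration effect: -2.80150 × (-0.012) = +0.033618
Convexity effect: 0.5 × 10.50297 × (-0.012)² = +0.0007562
ΔP/P ≈ +0.033618 + 0.0007562 = +0.034374 = +3.4374%.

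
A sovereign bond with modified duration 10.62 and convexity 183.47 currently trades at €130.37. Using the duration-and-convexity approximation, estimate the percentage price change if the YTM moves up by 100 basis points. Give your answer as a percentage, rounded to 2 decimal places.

-9.70%

Duration effect: -D_mod·Δy = -10.62 × (+0.01) = -0.106200
Convexity effect: ½·C·(Δy)² = 0.5 × 183.47 × (0.01)² = +0.0091735
ΔP/P ≈ -0.106200 + 0.0091735 = -0.0970265
= -9.70265%.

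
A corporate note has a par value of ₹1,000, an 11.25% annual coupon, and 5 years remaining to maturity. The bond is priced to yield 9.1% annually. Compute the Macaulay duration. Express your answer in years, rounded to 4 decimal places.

Periodic yield y = 0.091. Discount each cash flow and weight by its year:
  t   CF        PV=CF/(1+0.091)^t    t·PV
  1       112.50       103.1164       103.1164
  2       112.50        94.5155       189.0310
  3       112.50        86.6320       259.8960
  4       112.50        79.4060       317.6241
  5     1,112.50       719.7410     3,598.7052
  Σ                  1,083.4110     4,468.3727
Price P = Σ PV = 1,083.4110.
Macaulay duration = Σ(t·PV) / P = 4,468.3727 / 1,083.4110 = 4.12436 years.

4.1244 years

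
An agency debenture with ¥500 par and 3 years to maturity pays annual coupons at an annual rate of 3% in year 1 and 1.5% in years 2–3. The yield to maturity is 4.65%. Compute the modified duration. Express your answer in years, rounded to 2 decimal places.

Periodic yield y = 0.0465. First find Macaulay duration:
  t   CF        PV=CF/(1+0.0465)^t    t·PV
  1        15.00        14.3335        14.3335
  2         7.50         6.8483        13.6966
  3       507.50       442.8109     1,328.4328
  Σ                    463.9927     1,356.4629
P = 463.9927; Macaulay duration = 1,356.4629 / 463.9927 = 2.92346 years.
Modified duration = D_Mac / (1 + y) = 2.92346 / 1.0465 = 2.79356 years.

2.79 years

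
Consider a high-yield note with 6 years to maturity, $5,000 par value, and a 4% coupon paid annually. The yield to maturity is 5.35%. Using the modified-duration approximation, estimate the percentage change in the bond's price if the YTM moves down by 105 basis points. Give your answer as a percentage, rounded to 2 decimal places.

+5.41%

Periodic yield y = 0.0535. Modified duration first:
  t   CF        PV=CF/(1+0.0535)^t    t·PV
  1       200.00       189.8434       189.8434
  2       200.00       180.2025       360.4051
  3       200.00       171.0513       513.1539
  4       200.00       162.3648       649.4591
  5       200.00       154.1194       770.5970
  6     5,200.00     3,803.6111    22,821.6665
  Σ                  4,661.1925    25,305.1250
P = 4,661.1925; D_Mac = 5.42890 yrs; D_mod = 5.42890/(1+0.0535) = 5.15320 yrs.
ΔP/P ≈ -D_mod · Δy = -5.15320 × (-0.0105) = +0.054109 = +5.4109%.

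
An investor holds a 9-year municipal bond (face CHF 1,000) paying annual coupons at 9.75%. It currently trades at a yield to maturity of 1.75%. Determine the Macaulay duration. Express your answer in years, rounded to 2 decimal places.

Periodic yield y = 0.0175. Discount each cash flow and weight by its year:
  t   CF        PV=CF/(1+0.0175)^t    t·PV
  1        97.50        95.8231        95.8231
  2        97.50        94.1750       188.3501
  3        97.50        92.5553       277.6659
  4        97.50        90.9635       363.8538
  5        97.50        89.3990       446.9949
  6        97.50        87.8614       527.1684
  7        97.50        86.3503       604.4519
  8        97.50        84.8651       678.9210
  9     1,097.50       938.8469     8,449.6219
  Σ                  1,660.8395    11,632.8510
Price P = Σ PV = 1,660.8395.
Macaulay duration = Σ(t·PV) / P = 11,632.8510 / 1,660.8395 = 7.00420 years.

7.00 years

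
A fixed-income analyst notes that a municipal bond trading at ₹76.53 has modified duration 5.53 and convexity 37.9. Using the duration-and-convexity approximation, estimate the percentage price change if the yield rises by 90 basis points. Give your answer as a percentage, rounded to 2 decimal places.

Duration effect: -D_mod·Δy = -5.53 × (+0.009) = -0.049770
Convexity effect: ½·C·(Δy)² = 0.5 × 37.9 × (0.009)² = +0.00153495
ΔP/P ≈ -0.049770 + 0.00153495 = -0.04823505
= -4.823505%.

-4.82%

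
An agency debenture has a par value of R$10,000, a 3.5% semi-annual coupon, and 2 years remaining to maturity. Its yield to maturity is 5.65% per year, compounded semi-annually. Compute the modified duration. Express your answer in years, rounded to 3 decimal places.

1.894 years

Periodic yield y = 0.02825. First find Macaulay duration:
  t   CF        PV=CF/(1+0.02825)^t    t·PV
  1       175.00       170.1921       170.1921
  2       175.00       165.5162       331.0325
  3       175.00       160.9689       482.9066
  4    10,175.00     9,102.0569    36,408.2275
  Σ                  9,598.7341    37,392.3587
P = 9,598.7341; Macaulay duration = 37,392.3587 / 9,598.7341 = 3.89555 half-year periods = 1.94778 years.
Modified duration = D_Mac / (1 + y) = 1.94778 / 1.02825 = 1.89426 years.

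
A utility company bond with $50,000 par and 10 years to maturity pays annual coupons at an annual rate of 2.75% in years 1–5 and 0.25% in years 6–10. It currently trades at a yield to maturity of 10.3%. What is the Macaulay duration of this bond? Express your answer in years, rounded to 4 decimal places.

8.4372 years

Periodic yield y = 0.103. Discount each cash flow and weight by its year:
  t   CF        PV=CF/(1+0.103)^t    t·PV
  1     1,375.00     1,246.6002     1,246.6002
  2     1,375.00     1,130.1906     2,260.3811
  3     1,375.00     1,024.6515     3,073.9544
  4     1,375.00       928.9678     3,715.8711
  5     1,375.00       842.2192     4,211.0960
  6       125.00        69.4156       416.4935
  7       125.00        62.9334       440.5340
  8       125.00        57.0566       456.4528
  9       125.00        51.7286       465.5571
  10   50,125.00    18,806.1225   188,061.2252
  Σ                 24,219.8859   204,348.1653
Price P = Σ PV = 24,219.8859.
Macaulay duration = Σ(t·PV) / P = 204,348.1653 / 24,219.8859 = 8.43721 years.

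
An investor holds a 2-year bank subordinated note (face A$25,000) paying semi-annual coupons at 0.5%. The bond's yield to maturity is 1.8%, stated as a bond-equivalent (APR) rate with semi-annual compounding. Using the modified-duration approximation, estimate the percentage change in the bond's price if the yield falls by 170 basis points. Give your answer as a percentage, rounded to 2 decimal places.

+3.36%

Periodic yield y = 0.009. Modified duration first:
  t   CF        PV=CF/(1+0.009)^t    t·PV
  1        62.50        61.9425        61.9425
  2        62.50        61.3900       122.7800
  3        62.50        60.8424       182.5273
  4    25,062.50    24,180.1909    96,720.7635
  Σ                 24,364.3658    97,088.0134
P = 24,364.3658; D_Mac = 3.98484 half-year periods = 1.99242 yrs; D_mod = 1.99242/(1+0.009) = 1.97465 yrs.
ΔP/P ≈ -D_mod · Δy = -1.97465 × (-0.017) = +0.033569 = +3.3569%.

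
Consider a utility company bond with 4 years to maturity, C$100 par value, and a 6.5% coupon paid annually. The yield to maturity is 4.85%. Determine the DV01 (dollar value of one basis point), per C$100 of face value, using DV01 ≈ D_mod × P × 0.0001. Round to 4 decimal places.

C$0.0370

Periodic yield y = 0.0485.
  t   CF        PV=CF/(1+0.0485)^t    t·PV
  1         6.50         6.1993         6.1993
  2         6.50         5.9126        11.8251
  3         6.50         5.6391        16.9172
  4       106.50        88.1203       352.4811
  Σ                    105.8713       387.4228
P = 105.8713; D_Mac = 3.65938 yrs; D_mod = 3.49011 yrs.
DV01 ≈ 3.49011 × 105.8713 × 0.0001 = 0.036950.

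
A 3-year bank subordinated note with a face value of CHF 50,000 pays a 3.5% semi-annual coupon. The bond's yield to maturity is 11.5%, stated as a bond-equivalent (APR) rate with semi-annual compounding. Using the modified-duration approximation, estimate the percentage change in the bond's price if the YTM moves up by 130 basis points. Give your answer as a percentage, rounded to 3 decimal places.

-3.511%

Periodic yield y = 0.0575. Modified duration first:
  t   CF        PV=CF/(1+0.0575)^t    t·PV
  1       875.00       827.4232       827.4232
  2       875.00       782.4333     1,564.8665
  3       875.00       739.8896     2,219.6688
  4       875.00       699.6592     2,798.6368
  5       875.00       661.6163     3,308.0813
  6    50,875.00    36,376.6051   218,259.6309
  Σ                 40,087.6266   228,978.3075
P = 40,087.6266; D_Mac = 5.71194 half-year periods = 2.85597 yrs; D_mod = 2.85597/(1+0.0575) = 2.70068 yrs.
ΔP/P ≈ -D_mod · Δy = -2.70068 × (+0.013) = -0.035109 = -3.5109%.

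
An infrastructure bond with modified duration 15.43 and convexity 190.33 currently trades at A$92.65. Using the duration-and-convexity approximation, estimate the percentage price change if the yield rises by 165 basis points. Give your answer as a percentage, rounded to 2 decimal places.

Duration effect: -D_mod·Δy = -15.43 × (+0.0165) = -0.254595
Convexity effect: ½·C·(Δy)² = 0.5 × 190.33 × (0.0165)² = +0.02590867125
ΔP/P ≈ -0.254595 + 0.02590867125 = -0.22868632875
= -22.868632875%.

-22.87%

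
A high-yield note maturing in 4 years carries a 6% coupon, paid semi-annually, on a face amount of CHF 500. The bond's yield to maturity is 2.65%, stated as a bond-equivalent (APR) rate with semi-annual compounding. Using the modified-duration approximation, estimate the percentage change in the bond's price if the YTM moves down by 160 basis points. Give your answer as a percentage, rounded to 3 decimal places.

Periodic yield y = 0.01325. Modified duration first:
  t   CF        PV=CF/(1+0.01325)^t    t·PV
  1        15.00        14.8038        14.8038
  2        15.00        14.6103        29.2205
  3        15.00        14.4192        43.2576
  4        15.00        14.2307        56.9226
  5        15.00        14.0446        70.2228
  6        15.00        13.8609        83.1654
  7        15.00        13.6796        95.7575
  8       515.00       463.5262     3,708.2100
  Σ                    563.1753     4,101.5604
P = 563.1753; D_Mac = 7.28292 half-year periods = 3.64146 yrs; D_mod = 3.64146/(1+0.01325) = 3.59384 yrs.
ΔP/P ≈ -D_mod · Δy = -3.59384 × (-0.016) = +0.057501 = +5.7501%.

+5.750%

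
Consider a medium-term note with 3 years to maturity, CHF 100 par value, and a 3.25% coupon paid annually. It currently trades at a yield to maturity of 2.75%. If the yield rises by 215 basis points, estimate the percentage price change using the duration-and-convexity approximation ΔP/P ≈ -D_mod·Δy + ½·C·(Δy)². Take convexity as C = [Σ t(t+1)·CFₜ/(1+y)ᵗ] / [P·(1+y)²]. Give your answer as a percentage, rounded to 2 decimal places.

With y = 0.0275:
  t   CF        PV=CF/(1+0.0275)^t    t·PV        t(t+1)·PV
  1         3.25         3.1630         3.1630           6.3260
  2         3.25         3.0784         6.1567          18.4702
  3       103.25        95.1798       285.5393       1,142.1570
  Σ                    101.4211       294.8590       1,166.9532
P = 101.4211; D_Mac = 2.90727 yrs; D_mod = 2.82946 yrs; C = 10.89836.
Duration effect: -2.82946 × (+0.0215) = -0.060833
Convexity effect: 0.5 × 10.89836 × (0.0215)² = +0.0025189
ΔP/P ≈ -0.060833 + 0.0025189 = -0.058315 = -5.8315%.

-5.83%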